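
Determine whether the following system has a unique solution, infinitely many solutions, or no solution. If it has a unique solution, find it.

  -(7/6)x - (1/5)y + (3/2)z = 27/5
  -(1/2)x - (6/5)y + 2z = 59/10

infinitely many solutions

Row-reduce:
R1 ← R1 / (-7/6).
R2 ← R2 + 1/2·R1.
R2 ← R2 / (-39/35).
R1 ← R1 − 6/35·R2.
Rank is 2 with 3 unknowns, leaving z free.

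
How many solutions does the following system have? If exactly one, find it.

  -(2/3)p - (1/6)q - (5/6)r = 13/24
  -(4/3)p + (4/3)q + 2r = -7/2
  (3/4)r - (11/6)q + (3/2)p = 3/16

p = 3/4, q = 0, r = -5/4

Row-reduce the augmented matrix:
R1 ← R1 / (-2/3).
R2 ← R2 + 4/3·R1.
R3 ← R3 − 3/2·R1.
R2 ← R2 / (5/3).
R1 ← R1 − 1/4·R2.
R3 ← R3 + 53/24·R2.
R3 ← R3 / (56/15).
R1 ← R1 − 7/10·R3.
R2 ← R2 − 11/5·R3.
Reading off the reduced rows gives p = 3/4, q = 0, r = -5/4.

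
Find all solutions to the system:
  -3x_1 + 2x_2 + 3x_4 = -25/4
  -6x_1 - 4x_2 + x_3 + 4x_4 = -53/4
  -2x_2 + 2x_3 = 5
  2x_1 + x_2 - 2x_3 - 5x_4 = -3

Row-reduce the augmented matrix:
R1 ← R1 / (-3).
R2 ← R2 + 6·R1.
R4 ← R4 − 2·R1.
R2 ← R2 / (-8).
R1 ← R1 + 2/3·R2.
R3 ← R3 + 2·R2.
R4 ← R4 − 7/3·R2.
R3 ← R3 / (7/4).
R1 ← R1 + 1/12·R3.
R2 ← R2 + 1/8·R3.
R4 ← R4 + 41/24·R3.
R4 ← R4 / (-65/21).
R1 ← R1 + 17/21·R4.
R2 ← R2 − 2/7·R4.
R3 ← R3 − 2/7·R4.
Reading off the reduced rows gives x_1 = 3, x_2 = 1/4, x_3 = 11/4, x_4 = 3/4.

x_1 = 3, x_2 = 1/4, x_3 = 11/4, x_4 = 3/4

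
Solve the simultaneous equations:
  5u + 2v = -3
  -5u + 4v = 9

Row-reduce the augmented matrix:
R1 ← R1 / (5).
R2 ← R2 + 5·R1.
R2 ← R2 / (6).
R1 ← R1 − 2/5·R2.
Reading off the reduced rows gives u = -1, v = 1.

u = -1, v = 1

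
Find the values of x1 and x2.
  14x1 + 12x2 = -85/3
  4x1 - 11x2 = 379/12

x1 = 1/3, x2 = -11/4

Row-reduce the augmented matrix:
R1 ← R1 / (14).
R2 ← R2 − 4·R1.
R2 ← R2 / (-101/7).
R1 ← R1 − 6/7·R2.
Reading off the reduced rows gives x1 = 1/3, x2 = -11/4.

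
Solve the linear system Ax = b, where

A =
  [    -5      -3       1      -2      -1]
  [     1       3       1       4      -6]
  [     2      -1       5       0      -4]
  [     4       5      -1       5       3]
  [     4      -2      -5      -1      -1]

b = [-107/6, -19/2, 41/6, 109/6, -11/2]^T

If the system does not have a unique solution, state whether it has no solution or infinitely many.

Row-reduce the augmented matrix:
R1 ← R1 / (-5).
R2 ← R2 − 1·R1.
R3 ← R3 − 2·R1.
R4 ← R4 − 4·R1.
R5 ← R5 − 4·R1.
R2 ← R2 / (12/5).
R1 ← R1 − 3/5·R2.
R3 ← R3 + 11/5·R2.
R4 ← R4 − 13/5·R2.
R5 ← R5 + 22/5·R2.
R3 ← R3 / (13/2).
R1 ← R1 + 1/2·R3.
R2 ← R2 − 1/2·R3.
R4 ← R4 + 3/2·R3.
R5 ← R5 + 2·R3.
R4 ← R4 / (1/13).
R1 ← R1 + 4/13·R4.
R2 ← R2 − 17/13·R4.
R3 ← R3 − 5/13·R4.
R5 ← R5 − 62/13·R4.
R5 ← R5 / (-2549/6).
R1 ← R1 − 82/3·R5.
R2 ← R2 + 683/6·R5.
R3 ← R3 + 69/2·R5.
R4 ← R4 − 257/3·R5.
Reading off the reduced rows gives x_1 = 3, x_2 = 7/3, x_3 = 5/2, x_4 = -2, x_5 = 7/3.

x_1 = 3, x_2 = 7/3, x_3 = 5/2, x_4 = -2, x_5 = 7/3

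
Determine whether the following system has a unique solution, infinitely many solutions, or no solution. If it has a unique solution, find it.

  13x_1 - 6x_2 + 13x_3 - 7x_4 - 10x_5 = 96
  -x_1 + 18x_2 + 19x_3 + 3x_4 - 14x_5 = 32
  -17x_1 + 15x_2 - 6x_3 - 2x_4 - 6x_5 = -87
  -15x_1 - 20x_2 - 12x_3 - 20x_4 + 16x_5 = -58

infinitely many solutions

Row-reduce:
R1 ← R1 / (13).
R2 ← R2 + 1·R1.
R3 ← R3 + 17·R1.
R4 ← R4 + 15·R1.
R2 ← R2 / (228/13).
R1 ← R1 + 6/13·R2.
R3 ← R3 − 93/13·R2.
R4 ← R4 + 350/13·R2.
R3 ← R3 / (54/19).
R1 ← R1 − 29/19·R3.
R2 ← R2 − 65/57·R3.
R4 ← R4 − 1921/57·R3.
R4 ← R4 / (6473/54).
R1 ← R1 − 109/18·R4.
R2 ← R2 − 271/54·R4.
R3 ← R3 + 77/18·R4.
Rank is 4 with 5 unknowns, leaving x_5 free.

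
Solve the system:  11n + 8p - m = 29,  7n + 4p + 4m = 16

infinitely many solutions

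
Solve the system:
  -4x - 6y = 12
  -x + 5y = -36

x = 6, y = -6

From equation 2: x = 36 + 5·y.
Substitute into equation 1 and solve: y = -6.
Then x = 6.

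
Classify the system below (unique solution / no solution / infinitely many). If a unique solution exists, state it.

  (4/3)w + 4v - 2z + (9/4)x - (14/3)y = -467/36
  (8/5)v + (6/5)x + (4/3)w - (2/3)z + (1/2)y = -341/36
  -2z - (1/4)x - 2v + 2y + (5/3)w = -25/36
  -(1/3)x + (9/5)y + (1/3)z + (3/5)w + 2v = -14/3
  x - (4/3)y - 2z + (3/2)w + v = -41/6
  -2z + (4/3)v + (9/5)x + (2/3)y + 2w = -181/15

x = -3, y = -1/2, z = -1/2, w = -8/3, v = -3/2

Row-reduce the augmented matrix:
R1 ← R1 / (9/4).
R2 ← R2 − 6/5·R1.
R3 ← R3 + 1/4·R1.
R4 ← R4 + 1/3·R1.
R5 ← R5 − 1·R1.
R6 ← R6 − 9/5·R1.
R2 ← R2 / (269/90).
R1 ← R1 + 56/27·R2.
R3 ← R3 − 40/27·R2.
R4 ← R4 − 449/405·R2.
R5 ← R5 − 20/27·R2.
R6 ← R6 − 22/5·R2.
R3 ← R3 / (-5860/2421).
R1 ← R1 + 1480/2421·R3.
R2 ← R2 − 36/269·R3.
R4 ← R4 + 4043/36315·R3.
R5 ← R5 + 2930/2421·R3.
R6 ← R6 + 266/269·R3.
R4 ← R4 / (131177/263700).
R1 ← R1 − 566/879·R4.
R2 ← R2 − 427/1465·R4.
R3 ← R3 + 3647/5860·R4.
R6 ← R6 + 5257/8790·R4.
Swap R5 and R6.
R5 ← R5 / (5651488/1967655).
R1 ← R1 + 256464/131177·R5.
R2 ← R2 + 251808/131177·R5.
R3 ← R3 − 537672/131177·R5.
R4 ← R4 − 751494/131177·R5.
R6 reduces to 0 = 0, so the extra equation is consistent.
Reading off the reduced rows gives x = -3, y = -1/2, z = -1/2, w = -8/3, v = -3/2.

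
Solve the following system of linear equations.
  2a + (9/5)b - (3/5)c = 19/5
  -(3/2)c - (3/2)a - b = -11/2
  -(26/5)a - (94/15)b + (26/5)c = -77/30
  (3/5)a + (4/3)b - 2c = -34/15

Row-reduce:
R1 ← R1 / (2).
R2 ← R2 + 3/2·R1.
R3 ← R3 + 26/5·R1.
R4 ← R4 − 3/5·R1.
R2 ← R2 / (7/20).
R1 ← R1 − 9/10·R2.
R3 ← R3 + 119/75·R2.
R4 ← R4 − 119/150·R2.
R3 ← R3 / (-26/5).
R1 ← R1 − 33/7·R3.
R2 ← R2 + 39/7·R3.
R4 ← R4 − 13/5·R3.
Row 4 reduces to 0 = 1/4, a contradiction. The system is inconsistent.

no solution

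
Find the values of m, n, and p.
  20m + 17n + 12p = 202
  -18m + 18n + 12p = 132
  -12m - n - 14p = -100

Row-reduce the augmented matrix:
R1 ← R1 / (20).
R2 ← R2 + 18·R1.
R3 ← R3 + 12·R1.
R2 ← R2 / (333/10).
R1 ← R1 − 17/20·R2.
R3 ← R3 − 46/5·R2.
R3 ← R3 / (-1454/111).
R1 ← R1 − 2/111·R3.
R2 ← R2 − 76/111·R3.
Reading off the reduced rows gives m = 2, n = 6, p = 5.

m = 2, n = 6, p = 5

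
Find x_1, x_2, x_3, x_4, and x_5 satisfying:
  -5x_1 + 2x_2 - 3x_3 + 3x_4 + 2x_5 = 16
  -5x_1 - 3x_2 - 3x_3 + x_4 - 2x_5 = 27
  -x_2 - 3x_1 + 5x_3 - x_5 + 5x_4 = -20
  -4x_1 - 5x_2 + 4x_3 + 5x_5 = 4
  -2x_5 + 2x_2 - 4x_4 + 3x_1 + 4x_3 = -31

x_1 = -1, x_2 = -3, x_3 = -5, x_4 = 0, x_5 = 1

Row-reduce the augmented matrix:
R1 ← R1 / (-5).
R2 ← R2 + 5·R1.
R3 ← R3 + 3·R1.
R4 ← R4 + 4·R1.
R5 ← R5 − 3·R1.
R2 ← R2 / (-5).
R1 ← R1 + 2/5·R2.
R3 ← R3 + 11/5·R2.
R4 ← R4 + 33/5·R2.
R5 ← R5 − 16/5·R2.
R3 ← R3 / (34/5).
R1 ← R1 − 3/5·R3.
R4 ← R4 − 32/5·R3.
R5 ← R5 − 11/5·R3.
R4 ← R4 / (-18/5).
R1 ← R1 + 4/5·R4.
R2 ← R2 − 2/5·R4.
R3 ← R3 − 3/5·R4.
R5 ← R5 + 24/5·R4.
R5 ← R5 / (-1565/102).
R1 ← R1 + 631/306·R5.
R2 ← R2 − 277/153·R5.
R3 ← R3 − 74/51·R5.
R4 ← R4 + 773/306·R5.
Reading off the reduced rows gives x_1 = -1, x_2 = -3, x_3 = -5, x_4 = 0, x_5 = 1.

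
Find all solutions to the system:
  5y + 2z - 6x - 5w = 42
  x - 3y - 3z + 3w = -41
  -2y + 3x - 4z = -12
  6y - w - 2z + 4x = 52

x = 4, y = 6, z = 3, w = -6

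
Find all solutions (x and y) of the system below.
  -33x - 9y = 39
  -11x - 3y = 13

infinitely many solutions

Row-reduce:
R1 ← R1 / (-33).
R2 ← R2 + 11·R1.
Rank is 1 with 2 unknowns, leaving y free.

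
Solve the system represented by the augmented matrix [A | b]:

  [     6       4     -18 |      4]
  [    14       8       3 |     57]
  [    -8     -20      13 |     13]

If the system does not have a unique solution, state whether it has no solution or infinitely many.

x_1 = 5, x_2 = -2, x_3 = 1

Row-reduce the augmented matrix:
R1 ← R1 / (6).
R2 ← R2 − 14·R1.
R3 ← R3 + 8·R1.
R2 ← R2 / (-4/3).
R1 ← R1 − 2/3·R2.
R3 ← R3 + 44/3·R2.
R3 ← R3 / (-506).
R1 ← R1 − 39/2·R3.
R2 ← R2 + 135/4·R3.
Reading off the reduced rows gives x_1 = 5, x_2 = -2, x_3 = 1.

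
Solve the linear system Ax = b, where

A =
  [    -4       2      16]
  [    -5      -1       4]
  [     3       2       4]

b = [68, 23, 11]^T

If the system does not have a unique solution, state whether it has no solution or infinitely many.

Row-reduce:
R1 ← R1 / (-4).
R2 ← R2 + 5·R1.
R3 ← R3 − 3·R1.
R2 ← R2 / (-7/2).
R1 ← R1 + 1/2·R2.
R3 ← R3 − 7/2·R2.
Rank is 2 with 3 unknowns, leaving x_3 free.

infinitely many solutions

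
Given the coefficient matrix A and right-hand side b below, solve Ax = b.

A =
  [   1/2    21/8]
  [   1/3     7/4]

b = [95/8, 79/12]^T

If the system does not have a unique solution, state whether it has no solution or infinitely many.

no solution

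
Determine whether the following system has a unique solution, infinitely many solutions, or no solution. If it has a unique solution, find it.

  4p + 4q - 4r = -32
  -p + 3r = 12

infinitely many solutions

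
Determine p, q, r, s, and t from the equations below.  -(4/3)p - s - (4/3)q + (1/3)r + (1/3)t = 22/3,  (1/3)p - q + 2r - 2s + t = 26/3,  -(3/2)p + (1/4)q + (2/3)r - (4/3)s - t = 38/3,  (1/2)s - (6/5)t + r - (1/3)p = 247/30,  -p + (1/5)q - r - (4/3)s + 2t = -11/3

p = -4, q = 0, r = 5, s = -1, t = -2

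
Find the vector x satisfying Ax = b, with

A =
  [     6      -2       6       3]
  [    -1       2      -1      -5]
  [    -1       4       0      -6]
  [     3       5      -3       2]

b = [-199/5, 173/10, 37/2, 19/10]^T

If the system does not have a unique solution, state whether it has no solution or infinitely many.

x_1 = -5/2, x_2 = 1, x_3 = -14/5, x_4 = -2

Row-reduce the augmented matrix:
R1 ← R1 / (6).
R2 ← R2 + 1·R1.
R3 ← R3 + 1·R1.
R4 ← R4 − 3·R1.
R2 ← R2 / (5/3).
R1 ← R1 + 1/3·R2.
R3 ← R3 − 11/3·R2.
R4 ← R4 − 6·R2.
R1 ← R1 − 1·R3.
R4 ← R4 + 6·R3.
R4 ← R4 / (431/10).
R1 ← R1 + 24/5·R4.
R2 ← R2 + 27/10·R4.
R3 ← R3 − 22/5·R4.
Reading off the reduced rows gives x_1 = -5/2, x_2 = 1, x_3 = -14/5, x_4 = -2.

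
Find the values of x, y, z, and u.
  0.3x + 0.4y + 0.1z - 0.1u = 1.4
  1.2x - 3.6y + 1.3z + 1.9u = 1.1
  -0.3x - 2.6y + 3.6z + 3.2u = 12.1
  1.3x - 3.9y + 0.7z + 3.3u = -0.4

Row-reduce the augmented matrix:
R1 ← R1 / (3/10).
R2 ← R2 − 6/5·R1.
R3 ← R3 + 3/10·R1.
R4 ← R4 − 13/10·R1.
R2 ← R2 / (-26/5).
R1 ← R1 − 4/3·R2.
R3 ← R3 + 11/5·R2.
R4 ← R4 + 169/30·R2.
R3 ← R3 / (863/260).
R1 ← R1 − 22/39·R3.
R2 ← R2 + 9/52·R3.
R4 ← R4 + 17/24·R3.
R4 ← R4 / (21949/12945).
R1 ← R1 + 272/2589·R4.
R2 ← R2 + 286/863·R4.
R3 ← R3 − 553/863·R4.
Reading off the reduced rows gives x = 1, y = 2, z = 4, u = 1.

x = 1, y = 2, z = 4, u = 1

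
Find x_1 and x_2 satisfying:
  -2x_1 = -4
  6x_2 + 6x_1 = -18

x_1 = 2, x_2 = -5

Row-reduce the augmented matrix:
R1 ← R1 / (-2).
R2 ← R2 − 6·R1.
R2 ← R2 / (6).
Reading off the reduced rows gives x_1 = 2, x_2 = -5.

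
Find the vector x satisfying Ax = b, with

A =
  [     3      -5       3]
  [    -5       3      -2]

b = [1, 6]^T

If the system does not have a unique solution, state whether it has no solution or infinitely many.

Row-reduce:
R1 ← R1 / (3).
R2 ← R2 + 5·R1.
R2 ← R2 / (-16/3).
R1 ← R1 + 5/3·R2.
Rank is 2 with 3 unknowns, leaving x_3 free.

infinitely many solutions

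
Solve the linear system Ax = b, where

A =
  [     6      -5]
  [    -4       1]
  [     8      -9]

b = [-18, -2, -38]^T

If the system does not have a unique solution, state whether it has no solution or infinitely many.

x_1 = 2, x_2 = 6

Row-reduce the augmented matrix:
R1 ← R1 / (6).
R2 ← R2 + 4·R1.
R3 ← R3 − 8·R1.
R2 ← R2 / (-7/3).
R1 ← R1 + 5/6·R2.
R3 ← R3 + 7/3·R2.
R3 reduces to 0 = 0, so the extra equation is consistent.
Reading off the reduced rows gives x_1 = 2, x_2 = 6.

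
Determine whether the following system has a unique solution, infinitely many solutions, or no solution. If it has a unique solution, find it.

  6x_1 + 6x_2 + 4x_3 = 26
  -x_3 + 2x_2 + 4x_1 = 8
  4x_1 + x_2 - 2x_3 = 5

x_1 = 2, x_2 = 1, x_3 = 2

Row-reduce the augmented matrix:
R1 ← R1 / (6).
R2 ← R2 − 4·R1.
R3 ← R3 − 4·R1.
R2 ← R2 / (-2).
R1 ← R1 − 1·R2.
R3 ← R3 + 3·R2.
R3 ← R3 / (5/6).
R1 ← R1 + 7/6·R3.
R2 ← R2 − 11/6·R3.
Reading off the reduced rows gives x_1 = 2, x_2 = 1, x_3 = 2.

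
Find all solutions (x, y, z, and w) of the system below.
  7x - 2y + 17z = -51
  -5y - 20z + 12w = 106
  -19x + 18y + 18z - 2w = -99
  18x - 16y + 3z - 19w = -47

x = 3, y = 2, z = -4, w = 3

Row-reduce the augmented matrix:
R1 ← R1 / (7).
R3 ← R3 + 19·R1.
R4 ← R4 − 18·R1.
R2 ← R2 / (-5).
R1 ← R1 + 2/7·R2.
R3 ← R3 − 88/7·R2.
R4 ← R4 + 76/7·R2.
R3 ← R3 / (97/7).
R1 ← R1 − 25/7·R3.
R2 ← R2 − 4·R3.
R4 ← R4 − 19/7·R3.
R4 ← R4 / (-24529/485).
R1 ← R1 + 3854/485·R4.
R2 ← R2 + 5108/485·R4.
R3 ← R3 − 986/485·R4.
Reading off the reduced rows gives x = 3, y = 2, z = -4, w = 3.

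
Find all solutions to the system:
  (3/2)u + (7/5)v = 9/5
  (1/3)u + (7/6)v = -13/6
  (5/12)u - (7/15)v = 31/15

no solution

Row-reduce:
R1 ← R1 / (3/2).
R2 ← R2 − 1/3·R1.
R3 ← R3 − 5/12·R1.
R2 ← R2 / (77/90).
R1 ← R1 − 14/15·R2.
R3 ← R3 + 77/90·R2.
Row 3 reduces to 0 = -1, a contradiction. The system is inconsistent.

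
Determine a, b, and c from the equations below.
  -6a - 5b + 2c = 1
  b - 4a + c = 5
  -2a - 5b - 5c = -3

a = -1, b = 1, c = 0

Row-reduce the augmented matrix:
R1 ← R1 / (-6).
R2 ← R2 + 4·R1.
R3 ← R3 + 2·R1.
R2 ← R2 / (13/3).
R1 ← R1 − 5/6·R2.
R3 ← R3 + 10/3·R2.
R3 ← R3 / (-77/13).
R1 ← R1 + 7/26·R3.
R2 ← R2 + 1/13·R3.
Reading off the reduced rows gives a = -1, b = 1, c = 0.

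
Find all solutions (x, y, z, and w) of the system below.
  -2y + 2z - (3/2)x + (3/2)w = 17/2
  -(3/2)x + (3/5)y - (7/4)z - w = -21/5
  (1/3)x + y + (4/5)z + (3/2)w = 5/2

infinitely many solutions

Row-reduce:
R1 ← R1 / (-3/2).
R2 ← R2 + 3/2·R1.
R3 ← R3 − 1/3·R1.
R2 ← R2 / (13/5).
R1 ← R1 − 4/3·R2.
R3 ← R3 − 5/9·R2.
R3 ← R3 / (4787/2340).
R1 ← R1 − 23/39·R3.
R2 ← R2 + 75/52·R3.
Rank is 3 with 4 unknowns, leaving w free.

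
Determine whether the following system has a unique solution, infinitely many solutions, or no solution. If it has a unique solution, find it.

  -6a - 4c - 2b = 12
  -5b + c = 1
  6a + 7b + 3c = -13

infinitely many solutions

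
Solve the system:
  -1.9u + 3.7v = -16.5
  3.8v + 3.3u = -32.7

u = -3, v = -6

Row-reduce the augmented matrix:
R1 ← R1 / (-19/10).
R2 ← R2 − 33/10·R1.
R2 ← R2 / (1943/190).
R1 ← R1 + 37/19·R2.
Reading off the reduced rows gives u = -3, v = -6.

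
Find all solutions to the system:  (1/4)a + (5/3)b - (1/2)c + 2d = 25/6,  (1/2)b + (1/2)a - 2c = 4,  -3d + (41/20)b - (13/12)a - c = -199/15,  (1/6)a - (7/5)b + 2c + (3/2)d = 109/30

infinitely many solutions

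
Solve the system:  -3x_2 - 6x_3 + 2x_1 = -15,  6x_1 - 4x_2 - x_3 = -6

infinitely many solutions

Row-reduce:
R1 ← R1 / (2).
R2 ← R2 − 6·R1.
R2 ← R2 / (5).
R1 ← R1 + 3/2·R2.
Rank is 2 with 3 unknowns, leaving x_3 free.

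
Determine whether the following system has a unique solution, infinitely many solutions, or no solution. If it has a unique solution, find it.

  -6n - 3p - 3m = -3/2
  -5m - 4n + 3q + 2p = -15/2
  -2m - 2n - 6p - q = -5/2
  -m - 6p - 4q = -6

m = 3, n = -1, p = -1/2, q = 3/2

Row-reduce the augmented matrix:
R1 ← R1 / (-3).
R2 ← R2 + 5·R1.
R3 ← R3 + 2·R1.
R4 ← R4 + 1·R1.
R2 ← R2 / (6).
R1 ← R1 − 2·R2.
R3 ← R3 − 2·R2.
R4 ← R4 − 2·R2.
R3 ← R3 / (-19/3).
R1 ← R1 + 4/3·R3.
R2 ← R2 − 7/6·R3.
R4 ← R4 + 22/3·R3.
R4 ← R4 / (-51/19).
R1 ← R1 + 11/19·R4.
R2 ← R2 − 5/38·R4.
R3 ← R3 − 6/19·R4.
Reading off the reduced rows gives m = 3, n = -1, p = -1/2, q = 3/2.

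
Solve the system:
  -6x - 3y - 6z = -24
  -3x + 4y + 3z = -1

infinitely many solutions

Row-reduce:
R1 ← R1 / (-6).
R2 ← R2 + 3·R1.
R2 ← R2 / (11/2).
R1 ← R1 − 1/2·R2.
Rank is 2 with 3 unknowns, leaving z free.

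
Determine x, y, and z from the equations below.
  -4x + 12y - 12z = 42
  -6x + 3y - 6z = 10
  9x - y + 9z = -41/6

x = 1, y = 7/3, z = -3/2

Row-reduce the augmented matrix:
R1 ← R1 / (-4).
R2 ← R2 + 6·R1.
R3 ← R3 − 9·R1.
R2 ← R2 / (-15).
R1 ← R1 + 3·R2.
R3 ← R3 − 26·R2.
R3 ← R3 / (14/5).
R1 ← R1 − 3/5·R3.
R2 ← R2 + 4/5·R3.
Reading off the reduced rows gives x = 1, y = 7/3, z = -3/2.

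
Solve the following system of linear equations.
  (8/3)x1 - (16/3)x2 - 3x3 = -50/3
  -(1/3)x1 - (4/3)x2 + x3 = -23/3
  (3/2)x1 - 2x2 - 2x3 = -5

no solution

Row-reduce:
R1 ← R1 / (8/3).
R2 ← R2 + 1/3·R1.
R3 ← R3 − 3/2·R1.
R2 ← R2 / (-2).
R1 ← R1 + 2·R2.
R3 ← R3 − 1·R2.
Row 3 reduces to 0 = -1/2, a contradiction. The system is inconsistent.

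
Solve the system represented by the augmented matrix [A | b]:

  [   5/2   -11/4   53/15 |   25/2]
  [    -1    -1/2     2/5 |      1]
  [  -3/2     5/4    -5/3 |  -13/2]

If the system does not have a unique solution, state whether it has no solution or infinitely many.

Row-reduce:
R1 ← R1 / (5/2).
R2 ← R2 + 1·R1.
R3 ← R3 + 3/2·R1.
R2 ← R2 / (-8/5).
R1 ← R1 + 11/10·R2.
R3 ← R3 + 2/5·R2.
Row 3 reduces to 0 = -1/2, a contradiction. The system is inconsistent.

no solution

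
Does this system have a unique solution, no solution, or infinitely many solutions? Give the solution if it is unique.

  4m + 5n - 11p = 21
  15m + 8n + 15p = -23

Row-reduce:
R1 ← R1 / (4).
R2 ← R2 − 15·R1.
R2 ← R2 / (-43/4).
R1 ← R1 − 5/4·R2.
Rank is 2 with 3 unknowns, leaving p free.

infinitely many solutions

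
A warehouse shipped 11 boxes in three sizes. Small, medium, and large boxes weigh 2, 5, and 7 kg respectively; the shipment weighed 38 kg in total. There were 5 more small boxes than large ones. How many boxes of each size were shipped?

Let s = small boxes, m = medium boxes, l = large boxes.
  s + m + l = 11
  2s + 5m + 7l = 38
  -l + s = 5
Row-reduce the augmented matrix:
R2 ← R2 − 2·R1.
R3 ← R3 − 1·R1.
R2 ← R2 / (3).
R1 ← R1 − 1·R2.
R3 ← R3 + 1·R2.
R3 ← R3 / (-1/3).
R1 ← R1 + 2/3·R3.
R2 ← R2 − 5/3·R3.
Reading off the reduced rows gives s = 7, m = 2, l = 2.

small boxes: 7, medium boxes: 2, large boxes: 2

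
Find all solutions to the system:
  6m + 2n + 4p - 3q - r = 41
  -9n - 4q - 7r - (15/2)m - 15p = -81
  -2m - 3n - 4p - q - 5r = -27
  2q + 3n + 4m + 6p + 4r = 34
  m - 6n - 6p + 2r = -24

no solution

Row-reduce:
R1 ← R1 / (6).
R2 ← R2 + 15/2·R1.
R3 ← R3 + 2·R1.
R4 ← R4 − 4·R1.
R5 ← R5 − 1·R1.
R2 ← R2 / (-13/2).
R1 ← R1 − 1/3·R2.
R3 ← R3 + 7/3·R2.
R4 ← R4 − 5/3·R2.
R5 ← R5 + 19/3·R2.
R3 ← R3 / (12/13).
R1 ← R1 − 2/13·R3.
R2 ← R2 − 20/13·R3.
R4 ← R4 − 10/13·R3.
R5 ← R5 − 40/13·R3.
R4 ← R4 / (49/36).
R1 ← R1 + 37/36·R4.
R2 ← R2 + 1/9·R4.
R3 ← R3 − 61/72·R4.
R5 ← R5 − 49/9·R4.
Row 5 reduces to 0 = 2, a contradiction. The system is inconsistent.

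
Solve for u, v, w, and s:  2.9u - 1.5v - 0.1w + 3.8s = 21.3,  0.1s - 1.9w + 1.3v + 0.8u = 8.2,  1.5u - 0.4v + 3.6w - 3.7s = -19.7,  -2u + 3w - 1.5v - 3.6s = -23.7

Row-reduce the augmented matrix:
R1 ← R1 / (29/10).
R2 ← R2 − 4/5·R1.
R3 ← R3 − 3/2·R1.
R4 ← R4 + 2·R1.
R2 ← R2 / (497/290).
R1 ← R1 + 15/29·R2.
R3 ← R3 − 109/290·R2.
R4 ← R4 + 147/58·R2.
R3 ← R3 / (2019/497).
R1 ← R1 + 298/497·R3.
R2 ← R2 + 543/497·R3.
R4 ← R4 − 23/142·R3.
R4 ← R4 / (-43693/20190).
R1 ← R1 − 2207/10095·R4.
R2 ← R2 + 6801/3365·R4.
R3 ← R3 + 13562/10095·R4.
Reading off the reduced rows gives u = 3, v = -3, w = -5, s = 2.

u = 3, v = -3, w = -5, s = 2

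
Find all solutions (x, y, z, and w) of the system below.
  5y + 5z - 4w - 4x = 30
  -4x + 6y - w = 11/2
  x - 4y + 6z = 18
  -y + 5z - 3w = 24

no solution

Row-reduce:
R1 ← R1 / (-4).
R2 ← R2 + 4·R1.
R3 ← R3 − 1·R1.
R1 ← R1 + 5/4·R2.
R3 ← R3 + 11/4·R2.
R4 ← R4 + 1·R2.
R3 ← R3 / (-13/2).
R1 ← R1 + 15/2·R3.
R2 ← R2 + 5·R3.
Row 4 reduces to 0 = -1/2, a contradiction. The system is inconsistent.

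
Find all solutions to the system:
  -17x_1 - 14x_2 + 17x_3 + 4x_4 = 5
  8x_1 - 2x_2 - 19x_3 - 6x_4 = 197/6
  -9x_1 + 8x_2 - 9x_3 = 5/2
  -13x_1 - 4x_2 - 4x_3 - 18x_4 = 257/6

x_1 = -1/2, x_2 = -7/4, x_3 = -4/3, x_4 = -4/3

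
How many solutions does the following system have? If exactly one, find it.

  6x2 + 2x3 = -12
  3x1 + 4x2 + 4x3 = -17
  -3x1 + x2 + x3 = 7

x1 = -3, x2 = -2, x3 = 0

Row-reduce the augmented matrix:
Swap R1 and R2.
R1 ← R1 / (3).
R3 ← R3 + 3·R1.
R2 ← R2 / (6).
R1 ← R1 − 4/3·R2.
R3 ← R3 − 5·R2.
R3 ← R3 / (10/3).
R1 ← R1 − 8/9·R3.
R2 ← R2 − 1/3·R3.
Reading off the reduced rows gives x1 = -3, x2 = -2, x3 = 0.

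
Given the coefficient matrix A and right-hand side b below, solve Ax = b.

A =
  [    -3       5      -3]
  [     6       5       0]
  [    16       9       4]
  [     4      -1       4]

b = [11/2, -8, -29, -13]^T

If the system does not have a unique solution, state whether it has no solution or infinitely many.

x_1 = -1/2, x_2 = -1, x_3 = -3

Row-reduce the augmented matrix:
R1 ← R1 / (-3).
R2 ← R2 − 6·R1.
R3 ← R3 − 16·R1.
R4 ← R4 − 4·R1.
R2 ← R2 / (15).
R1 ← R1 + 5/3·R2.
R3 ← R3 − 107/3·R2.
R4 ← R4 − 17/3·R2.
R3 ← R3 / (34/15).
R1 ← R1 − 1/3·R3.
R2 ← R2 + 2/5·R3.
R4 ← R4 − 34/15·R3.
R4 reduces to 0 = 0, so the extra equation is consistent.
Reading off the reduced rows gives x_1 = -1/2, x_2 = -1, x_3 = -3.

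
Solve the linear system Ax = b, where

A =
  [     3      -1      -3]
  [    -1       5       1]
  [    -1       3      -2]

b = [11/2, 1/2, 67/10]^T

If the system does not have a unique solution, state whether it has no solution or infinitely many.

Row-reduce the augmented matrix:
R1 ← R1 / (3).
R2 ← R2 + 1·R1.
R3 ← R3 + 1·R1.
R2 ← R2 / (14/3).
R1 ← R1 + 1/3·R2.
R3 ← R3 − 8/3·R2.
R3 ← R3 / (-3).
R1 ← R1 + 1·R3.
Reading off the reduced rows gives x_1 = -2/5, x_2 = 1/2, x_3 = -12/5.

x_1 = -2/5, x_2 = 1/2, x_3 = -12/5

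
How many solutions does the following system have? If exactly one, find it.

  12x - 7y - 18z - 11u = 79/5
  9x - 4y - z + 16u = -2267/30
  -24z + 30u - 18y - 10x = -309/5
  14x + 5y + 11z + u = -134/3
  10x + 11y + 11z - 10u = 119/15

x = -5/2, y = 8/5, z = -4/3, u = -3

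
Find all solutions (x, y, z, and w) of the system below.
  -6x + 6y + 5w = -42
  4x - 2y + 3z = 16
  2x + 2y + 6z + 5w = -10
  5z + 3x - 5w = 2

infinitely many solutions

Row-reduce:
R1 ← R1 / (-6).
R2 ← R2 − 4·R1.
R3 ← R3 − 2·R1.
R4 ← R4 − 3·R1.
R2 ← R2 / (2).
R1 ← R1 + 1·R2.
R3 ← R3 − 4·R2.
R4 ← R4 − 3·R2.
Swap R3 and R4.
R3 ← R3 / (1/2).
R1 ← R1 − 3/2·R3.
R2 ← R2 − 3/2·R3.
Rank is 3 with 4 unknowns, leaving w free.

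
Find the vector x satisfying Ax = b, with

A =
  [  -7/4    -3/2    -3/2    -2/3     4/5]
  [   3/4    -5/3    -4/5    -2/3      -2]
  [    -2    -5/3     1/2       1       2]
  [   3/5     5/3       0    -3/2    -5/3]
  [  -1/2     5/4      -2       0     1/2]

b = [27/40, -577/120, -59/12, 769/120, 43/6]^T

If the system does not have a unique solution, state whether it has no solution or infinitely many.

x_1 = -1/2, x_2 = 3, x_3 = -4/3, x_4 = -9/4, x_5 = 1

Row-reduce the augmented matrix:
R1 ← R1 / (-7/4).
R2 ← R2 − 3/4·R1.
R3 ← R3 + 2·R1.
R4 ← R4 − 3/5·R1.
R5 ← R5 + 1/2·R1.
R2 ← R2 / (-97/42).
R1 ← R1 − 6/7·R2.
R3 ← R3 − 1/21·R2.
R4 ← R4 − 121/105·R2.
R5 ← R5 − 47/28·R2.
R3 ← R3 / (2119/970).
R1 ← R1 − 156/485·R3.
R2 ← R2 − 303/485·R3.
R4 ← R4 + 2993/2425·R3.
R5 ← R5 + 5083/1940·R3.
R4 ← R4 / (-5963/4890).
R1 ← R1 + 112/489·R4.
R2 ← R2 + 14/163·R4.
R3 ← R3 − 130/163·R4.
R5 ← R5 − 1553/978·R4.
R5 ← R5 / (-831637/465114).
R1 ← R1 + 214360/232557·R5.
R2 ← R2 − 205916/387595·R5.
R3 ← R3 + 45080/77519·R5.
R4 ← R4 − 103310/77519·R5.
Reading off the reduced rows gives x_1 = -1/2, x_2 = 3, x_3 = -4/3, x_4 = -9/4, x_5 = 1.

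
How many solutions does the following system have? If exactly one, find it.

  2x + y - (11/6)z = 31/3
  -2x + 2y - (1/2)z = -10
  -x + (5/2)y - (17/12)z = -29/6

infinitely many solutions

Row-reduce:
R1 ← R1 / (2).
R2 ← R2 + 2·R1.
R3 ← R3 + 1·R1.
R2 ← R2 / (3).
R1 ← R1 − 1/2·R2.
R3 ← R3 − 3·R2.
Rank is 2 with 3 unknowns, leaving z free.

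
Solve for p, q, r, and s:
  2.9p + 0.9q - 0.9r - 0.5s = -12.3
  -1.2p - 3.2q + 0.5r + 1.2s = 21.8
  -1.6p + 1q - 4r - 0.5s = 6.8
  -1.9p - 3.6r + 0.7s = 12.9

Row-reduce the augmented matrix:
R1 ← R1 / (29/10).
R2 ← R2 + 6/5·R1.
R3 ← R3 + 8/5·R1.
R4 ← R4 + 19/10·R1.
R2 ← R2 / (-82/29).
R1 ← R1 − 9/29·R2.
R3 ← R3 − 217/145·R2.
R4 ← R4 − 171/290·R2.
R3 ← R3 / (-18159/4100).
R1 ← R1 + 243/820·R3.
R2 ← R2 + 37/820·R3.
R4 ← R4 + 34137/8200·R3.
R4 ← R4 / (98631/121060).
R1 ← R1 + 565/12106·R4.
R2 ← R2 + 4221/12106·R4.
R3 ← R3 − 342/6053·R4.
Reading off the reduced rows gives p = -3, q = -6, r = -2, s = 0.

p = -3, q = -6, r = -2, s = 0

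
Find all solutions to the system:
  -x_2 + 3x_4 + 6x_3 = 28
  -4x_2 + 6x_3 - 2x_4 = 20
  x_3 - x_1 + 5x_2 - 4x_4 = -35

Row-reduce:
Swap R1 and R3.
R1 ← R1 / (-1).
R2 ← R2 / (-4).
R1 ← R1 + 5·R2.
R3 ← R3 + 1·R2.
R3 ← R3 / (9/2).
R1 ← R1 + 17/2·R3.
R2 ← R2 + 3/2·R3.
Rank is 3 with 4 unknowns, leaving x_4 free.

infinitely many solutions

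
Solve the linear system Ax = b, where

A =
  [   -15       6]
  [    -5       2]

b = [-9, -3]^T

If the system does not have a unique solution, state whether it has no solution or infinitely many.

infinitely many solutions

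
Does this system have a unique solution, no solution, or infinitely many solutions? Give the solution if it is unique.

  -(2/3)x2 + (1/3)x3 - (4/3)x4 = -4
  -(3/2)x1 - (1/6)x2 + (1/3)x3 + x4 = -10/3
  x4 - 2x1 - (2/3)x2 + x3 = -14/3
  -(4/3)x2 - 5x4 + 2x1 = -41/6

Row-reduce:
Swap R1 and R2.
R1 ← R1 / (-3/2).
R3 ← R3 + 2·R1.
R4 ← R4 − 2·R1.
R2 ← R2 / (-2/3).
R1 ← R1 − 1/9·R2.
R3 ← R3 + 4/9·R2.
R4 ← R4 + 14/9·R2.
R3 ← R3 / (1/3).
R1 ← R1 + 1/6·R3.
R2 ← R2 + 1/2·R3.
R4 ← R4 + 1/3·R3.
Row 4 reduces to 0 = 1/2, a contradiction. The system is inconsistent.

no solution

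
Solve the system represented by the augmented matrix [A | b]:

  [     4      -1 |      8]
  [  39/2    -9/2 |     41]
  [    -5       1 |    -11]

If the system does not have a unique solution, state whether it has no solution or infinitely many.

Row-reduce:
R1 ← R1 / (4).
R2 ← R2 − 39/2·R1.
R3 ← R3 + 5·R1.
R2 ← R2 / (3/8).
R1 ← R1 + 1/4·R2.
R3 ← R3 + 1/4·R2.
Row 3 reduces to 0 = 1/3, a contradiction. The system is inconsistent.

no solution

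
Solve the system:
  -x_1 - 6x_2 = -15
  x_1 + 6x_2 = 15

infinitely many solutions

Row-reduce:
R1 ← R1 / (-1).
R2 ← R2 − 1·R1.
Rank is 1 with 2 unknowns, leaving x_2 free.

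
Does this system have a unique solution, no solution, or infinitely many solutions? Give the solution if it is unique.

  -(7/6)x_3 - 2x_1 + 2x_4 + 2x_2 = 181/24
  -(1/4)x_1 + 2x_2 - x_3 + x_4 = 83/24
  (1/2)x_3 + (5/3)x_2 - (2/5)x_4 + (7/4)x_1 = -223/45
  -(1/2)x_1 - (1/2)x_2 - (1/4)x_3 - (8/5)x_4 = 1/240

x_1 = -3/2, x_2 = -1/3, x_3 = -11/4, x_4 = 1

Row-reduce the augmented matrix:
R1 ← R1 / (-2).
R2 ← R2 + 1/4·R1.
R3 ← R3 − 7/4·R1.
R4 ← R4 + 1/2·R1.
R2 ← R2 / (7/4).
R1 ← R1 + 1·R2.
R3 ← R3 − 41/12·R2.
R4 ← R4 + 1·R2.
R3 ← R3 / (289/252).
R1 ← R1 − 2/21·R3.
R2 ← R2 + 41/84·R3.
R4 ← R4 + 25/56·R3.
R4 ← R4 / (-4959/2890).
R1 ← R1 + 812/1445·R4.
R2 ← R2 − 549/1445·R4.
R3 ← R3 + 144/1445·R4.
Reading off the reduced rows gives x_1 = -3/2, x_2 = -1/3, x_3 = -11/4, x_4 = 1.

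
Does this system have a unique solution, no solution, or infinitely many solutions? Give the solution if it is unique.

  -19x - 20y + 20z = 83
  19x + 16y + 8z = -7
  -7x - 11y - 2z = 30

Row-reduce the augmented matrix:
R1 ← R1 / (-19).
R2 ← R2 − 19·R1.
R3 ← R3 + 7·R1.
R2 ← R2 / (-4).
R1 ← R1 − 20/19·R2.
R3 ← R3 + 69/19·R2.
R3 ← R3 / (-661/19).
R1 ← R1 − 120/19·R3.
R2 ← R2 + 7·R3.
Reading off the reduced rows gives x = 3, y = -5, z = 2.

x = 3, y = -5, z = 2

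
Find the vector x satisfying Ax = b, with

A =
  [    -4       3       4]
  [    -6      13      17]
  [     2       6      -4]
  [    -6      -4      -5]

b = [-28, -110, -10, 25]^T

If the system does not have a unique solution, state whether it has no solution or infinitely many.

no solution

Row-reduce:
R1 ← R1 / (-4).
R2 ← R2 + 6·R1.
R3 ← R3 − 2·R1.
R4 ← R4 + 6·R1.
R2 ← R2 / (17/2).
R1 ← R1 + 3/4·R2.
R3 ← R3 − 15/2·R2.
R4 ← R4 + 17/2·R2.
R3 ← R3 / (-199/17).
R1 ← R1 + 1/34·R3.
R2 ← R2 − 22/17·R3.
Row 4 reduces to 0 = -1, a contradiction. The system is inconsistent.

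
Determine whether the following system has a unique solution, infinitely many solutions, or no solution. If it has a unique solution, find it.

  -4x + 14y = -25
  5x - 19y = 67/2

Row-reduce the augmented matrix:
R1 ← R1 / (-4).
R2 ← R2 − 5·R1.
R2 ← R2 / (-3/2).
R1 ← R1 + 7/2·R2.
Reading off the reduced rows gives x = 1, y = -3/2.

x = 1, y = -3/2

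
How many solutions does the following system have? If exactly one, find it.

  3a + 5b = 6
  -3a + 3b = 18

a = -3, b = 3

Row-reduce the augmented matrix:
R1 ← R1 / (3).
R2 ← R2 + 3·R1.
R2 ← R2 / (8).
R1 ← R1 − 5/3·R2.
Reading off the reduced rows gives a = -3, b = 3.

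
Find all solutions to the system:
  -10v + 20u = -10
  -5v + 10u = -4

no solution

Row-reduce:
R1 ← R1 / (20).
R2 ← R2 − 10·R1.
Row 2 reduces to 0 = 1, a contradiction. The system is inconsistent.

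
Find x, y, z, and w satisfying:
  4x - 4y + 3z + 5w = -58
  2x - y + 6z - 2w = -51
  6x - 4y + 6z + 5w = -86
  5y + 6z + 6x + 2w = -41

Row-reduce the augmented matrix:
R1 ← R1 / (4).
R2 ← R2 − 2·R1.
R3 ← R3 − 6·R1.
R4 ← R4 − 6·R1.
R1 ← R1 + 1·R2.
R3 ← R3 − 2·R2.
R4 ← R4 − 11·R2.
R3 ← R3 / (-15/2).
R1 ← R1 − 21/4·R3.
R2 ← R2 − 9/2·R3.
R4 ← R4 + 48·R3.
R4 ← R4 / (12/5).
R1 ← R1 − 13/10·R4.
R2 ← R2 + 3/5·R4.
R3 ← R3 + 13/15·R4.
Reading off the reduced rows gives x = -5, y = 5, z = -6, w = 0.

x = -5, y = 5, z = -6, w = 0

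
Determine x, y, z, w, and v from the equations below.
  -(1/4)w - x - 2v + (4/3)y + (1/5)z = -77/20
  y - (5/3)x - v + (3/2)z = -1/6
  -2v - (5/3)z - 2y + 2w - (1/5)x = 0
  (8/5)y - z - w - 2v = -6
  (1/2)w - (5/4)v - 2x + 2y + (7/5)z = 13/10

x = -5, y = 0, z = -3, w = 1, v = 4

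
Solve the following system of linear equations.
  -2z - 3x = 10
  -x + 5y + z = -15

infinitely many solutions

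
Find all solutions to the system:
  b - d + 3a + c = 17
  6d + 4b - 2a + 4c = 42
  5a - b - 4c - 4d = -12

Row-reduce:
R1 ← R1 / (3).
R2 ← R2 + 2·R1.
R3 ← R3 − 5·R1.
R2 ← R2 / (14/3).
R1 ← R1 − 1/3·R2.
R3 ← R3 + 8/3·R2.
R3 ← R3 / (-3).
R2 ← R2 − 1·R3.
Rank is 3 with 4 unknowns, leaving d free.

infinitely many solutions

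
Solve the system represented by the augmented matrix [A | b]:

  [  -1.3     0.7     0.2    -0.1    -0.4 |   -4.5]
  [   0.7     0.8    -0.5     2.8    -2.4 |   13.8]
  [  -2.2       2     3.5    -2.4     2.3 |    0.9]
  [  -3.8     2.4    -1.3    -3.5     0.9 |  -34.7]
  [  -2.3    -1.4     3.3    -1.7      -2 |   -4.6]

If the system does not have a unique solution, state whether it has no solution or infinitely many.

x_1 = 5, x_2 = 2, x_3 = 5, x_4 = 4, x_5 = 0

Row-reduce the augmented matrix:
R1 ← R1 / (-13/10).
R2 ← R2 − 7/10·R1.
R3 ← R3 + 11/5·R1.
R4 ← R4 + 19/5·R1.
R5 ← R5 + 23/10·R1.
R2 ← R2 / (153/130).
R1 ← R1 + 7/13·R2.
R3 ← R3 − 53/65·R2.
R4 ← R4 − 23/65·R2.
R5 ← R5 + 343/130·R2.
R3 ← R3 / (103/30).
R1 ← R1 + 1/3·R3.
R2 ← R2 + 1/3·R3.
R4 ← R4 + 53/30·R3.
R5 ← R5 − 31/15·R3.
R4 ← R4 / (-1269/206).
R1 ← R1 − 96/103·R4.
R2 ← R2 − 199/103·R4.
R3 ← R3 + 124/103·R4.
R5 ← R5 − 1467/206·R4.
R5 ← R5 / (-8224/2115).
R1 ← R1 − 2417/6345·R5.
R2 ← R2 + 1691/19035·R5.
R3 ← R3 − 6761/19035·R5.
R4 ← R4 + 16438/19035·R5.
Reading off the reduced rows gives x_1 = 5, x_2 = 2, x_3 = 5, x_4 = 4, x_5 = 0.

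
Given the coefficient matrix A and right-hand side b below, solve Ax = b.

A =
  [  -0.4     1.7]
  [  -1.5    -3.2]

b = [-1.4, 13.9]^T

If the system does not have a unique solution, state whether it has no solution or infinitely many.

x_1 = -5, x_2 = -2

Row-reduce the augmented matrix:
R1 ← R1 / (-2/5).
R2 ← R2 + 3/2·R1.
R2 ← R2 / (-383/40).
R1 ← R1 + 17/4·R2.
Reading off the reduced rows gives x_1 = -5, x_2 = -2.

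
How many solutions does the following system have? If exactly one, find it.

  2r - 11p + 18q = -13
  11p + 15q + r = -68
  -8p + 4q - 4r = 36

Row-reduce the augmented matrix:
R1 ← R1 / (-11).
R2 ← R2 − 11·R1.
R3 ← R3 + 8·R1.
R2 ← R2 / (33).
R1 ← R1 + 18/11·R2.
R3 ← R3 + 100/11·R2.
R3 ← R3 / (-560/121).
R1 ← R1 + 4/121·R3.
R2 ← R2 − 1/11·R3.
Reading off the reduced rows gives p = -3, q = -2, r = -5.

p = -3, q = -2, r = -5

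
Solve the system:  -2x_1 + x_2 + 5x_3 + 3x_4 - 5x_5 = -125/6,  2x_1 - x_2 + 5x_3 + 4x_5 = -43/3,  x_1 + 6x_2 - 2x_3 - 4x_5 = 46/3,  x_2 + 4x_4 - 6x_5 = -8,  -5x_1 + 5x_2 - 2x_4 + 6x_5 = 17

Row-reduce the augmented matrix:
R1 ← R1 / (-2).
R2 ← R2 − 2·R1.
R3 ← R3 − 1·R1.
R5 ← R5 + 5·R1.
Swap R2 and R3.
R2 ← R2 / (13/2).
R1 ← R1 + 1/2·R2.
R4 ← R4 − 1·R2.
R5 ← R5 − 5/2·R2.
R3 ← R3 / (10).
R1 ← R1 + 32/13·R3.
R2 ← R2 − 1/13·R3.
R4 ← R4 + 1/13·R3.
R5 ← R5 + 165/13·R3.
R4 ← R4 / (493/130).
R1 ← R1 + 42/65·R4.
R2 ← R2 − 27/130·R4.
R3 ← R3 − 3/10·R4.
R5 ← R5 + 163/26·R4.
R5 ← R5 / (5646/493).
R1 ← R1 − 444/493·R5.
R2 ← R2 + 354/493·R5.
R3 ← R3 − 146/493·R5.
R4 ← R4 + 651/493·R5.
Reading off the reduced rows gives x_1 = 0, x_2 = 2, x_3 = -3, x_4 = -3/2, x_5 = 2/3.

x_1 = 0, x_2 = 2, x_3 = -3, x_4 = -3/2, x_5 = 2/3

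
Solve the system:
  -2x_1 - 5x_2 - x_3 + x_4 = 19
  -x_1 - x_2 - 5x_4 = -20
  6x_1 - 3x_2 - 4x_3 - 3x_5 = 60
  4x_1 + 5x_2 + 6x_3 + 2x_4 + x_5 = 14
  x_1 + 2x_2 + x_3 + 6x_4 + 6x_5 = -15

Row-reduce the augmented matrix:
R1 ← R1 / (-2).
R2 ← R2 + 1·R1.
R3 ← R3 − 6·R1.
R4 ← R4 − 4·R1.
R5 ← R5 − 1·R1.
R2 ← R2 / (3/2).
R1 ← R1 − 5/2·R2.
R3 ← R3 + 18·R2.
R4 ← R4 + 5·R2.
R5 ← R5 + 1/2·R2.
R3 ← R3 / (-1).
R1 ← R1 + 1/3·R3.
R2 ← R2 − 1/3·R3.
R4 ← R4 − 17/3·R3.
R5 ← R5 − 2/3·R3.
R4 ← R4 / (-1114/3).
R1 ← R1 − 89/3·R4.
R2 ← R2 + 74/3·R4.
R3 ← R3 − 63·R4.
R5 ← R5 + 112/3·R4.
R5 ← R5 / (3124/557).
R1 ← R1 + 155/557·R5.
R2 ← R2 − 35/557·R5.
R3 ← R3 − 159/557·R5.
R4 ← R4 − 24/557·R5.
Reading off the reduced rows gives x_1 = 6, x_2 = -6, x_3 = 3, x_4 = 4, x_5 = -6.

x_1 = 6, x_2 = -6, x_3 = 3, x_4 = 4, x_5 = -6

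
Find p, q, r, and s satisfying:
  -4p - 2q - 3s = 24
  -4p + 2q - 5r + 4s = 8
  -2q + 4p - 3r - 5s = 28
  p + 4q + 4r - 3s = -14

p = -2, q = -2, r = -4, s = -4

Row-reduce the augmented matrix:
R1 ← R1 / (-4).
R2 ← R2 + 4·R1.
R3 ← R3 − 4·R1.
R4 ← R4 − 1·R1.
R2 ← R2 / (4).
R1 ← R1 − 1/2·R2.
R3 ← R3 + 4·R2.
R4 ← R4 − 7/2·R2.
R3 ← R3 / (-8).
R1 ← R1 − 5/8·R3.
R2 ← R2 + 5/4·R3.
R4 ← R4 − 67/8·R3.
R4 ← R4 / (-699/64).
R1 ← R1 + 13/64·R4.
R2 ← R2 − 61/32·R4.
R3 ← R3 − 1/8·R4.
Reading off the reduced rows gives p = -2, q = -2, r = -4, s = -4.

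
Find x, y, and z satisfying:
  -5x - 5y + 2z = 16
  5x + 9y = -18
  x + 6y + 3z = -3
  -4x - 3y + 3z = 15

Row-reduce the augmented matrix:
R1 ← R1 / (-5).
R2 ← R2 − 5·R1.
R3 ← R3 − 1·R1.
R4 ← R4 + 4·R1.
R2 ← R2 / (4).
R1 ← R1 − 1·R2.
R3 ← R3 − 5·R2.
R4 ← R4 − 1·R2.
R3 ← R3 / (9/10).
R1 ← R1 + 9/10·R3.
R2 ← R2 − 1/2·R3.
R4 ← R4 − 9/10·R3.
R4 reduces to 0 = 0, so the extra equation is consistent.
Reading off the reduced rows gives x = 0, y = -2, z = 3.

x = 0, y = -2, z = 3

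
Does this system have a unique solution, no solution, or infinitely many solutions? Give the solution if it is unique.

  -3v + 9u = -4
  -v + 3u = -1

no solution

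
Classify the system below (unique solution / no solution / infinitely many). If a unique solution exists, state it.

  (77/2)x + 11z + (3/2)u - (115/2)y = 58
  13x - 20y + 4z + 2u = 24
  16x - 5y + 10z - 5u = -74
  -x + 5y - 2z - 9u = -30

no solution

Row-reduce:
R1 ← R1 / (77/2).
R2 ← R2 − 13·R1.
R3 ← R3 − 16·R1.
R4 ← R4 + 1·R1.
R2 ← R2 / (-45/77).
R1 ← R1 + 115/77·R2.
R3 ← R3 − 1455/77·R2.
R4 ← R4 − 270/77·R2.
R3 ← R3 / (44/3).
R1 ← R1 + 4/9·R3.
R2 ← R2 + 22/45·R3.
Row 4 reduces to 0 = -2, a contradiction. The system is inconsistent.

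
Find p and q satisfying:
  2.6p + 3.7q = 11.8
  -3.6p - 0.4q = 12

p = -4, q = 6

Row-reduce the augmented matrix:
R1 ← R1 / (13/5).
R2 ← R2 + 18/5·R1.
R2 ← R2 / (307/65).
R1 ← R1 − 37/26·R2.
Reading off the reduced rows gives p = -4, q = 6.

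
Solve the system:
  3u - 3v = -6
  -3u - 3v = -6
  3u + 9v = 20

Row-reduce:
R1 ← R1 / (3).
R2 ← R2 + 3·R1.
R3 ← R3 − 3·R1.
R2 ← R2 / (-6).
R1 ← R1 + 1·R2.
R3 ← R3 − 12·R2.
Row 3 reduces to 0 = 2, a contradiction. The system is inconsistent.

no solution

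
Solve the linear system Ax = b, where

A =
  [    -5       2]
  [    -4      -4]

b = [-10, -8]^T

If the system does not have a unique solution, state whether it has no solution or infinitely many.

x_1 = 2, x_2 = 0

Row-reduce the augmented matrix:
R1 ← R1 / (-5).
R2 ← R2 + 4·R1.
R2 ← R2 / (-28/5).
R1 ← R1 + 2/5·R2.
Reading off the reduced rows gives x_1 = 2, x_2 = 0.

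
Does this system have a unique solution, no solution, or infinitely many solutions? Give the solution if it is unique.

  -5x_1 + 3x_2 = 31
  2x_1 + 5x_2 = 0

x_1 = -5, x_2 = 2

Row-reduce the augmented matrix:
R1 ← R1 / (-5).
R2 ← R2 − 2·R1.
R2 ← R2 / (31/5).
R1 ← R1 + 3/5·R2.
Reading off the reduced rows gives x_1 = -5, x_2 = 2.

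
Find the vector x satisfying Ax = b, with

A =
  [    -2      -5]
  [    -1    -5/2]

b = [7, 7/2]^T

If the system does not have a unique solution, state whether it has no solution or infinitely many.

infinitely many solutions

Row-reduce:
R1 ← R1 / (-2).
R2 ← R2 + 1·R1.
Rank is 1 with 2 unknowns, leaving x_2 free.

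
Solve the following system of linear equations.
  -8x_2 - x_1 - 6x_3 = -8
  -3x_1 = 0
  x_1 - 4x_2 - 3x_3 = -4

infinitely many solutions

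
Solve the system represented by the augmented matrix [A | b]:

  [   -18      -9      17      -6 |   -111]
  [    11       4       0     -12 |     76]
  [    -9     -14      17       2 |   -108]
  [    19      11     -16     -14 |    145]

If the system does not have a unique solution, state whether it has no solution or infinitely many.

x_1 = 4, x_2 = 5, x_3 = 0, x_4 = -1

Row-reduce the augmented matrix:
R1 ← R1 / (-18).
R2 ← R2 − 11·R1.
R3 ← R3 + 9·R1.
R4 ← R4 − 19·R1.
R2 ← R2 / (-3/2).
R1 ← R1 − 1/2·R2.
R3 ← R3 + 19/2·R2.
R4 ← R4 − 3/2·R2.
R3 ← R3 / (-1547/27).
R1 ← R1 − 68/27·R3.
R2 ← R2 + 187/27·R3.
R4 ← R4 − 37/3·R3.
R4 ← R4 / (-2998/221).
R1 ← R1 + 4/13·R4.
R2 ← R2 + 28/13·R4.
R3 ← R3 + 402/221·R4.
Reading off the reduced rows gives x_1 = 4, x_2 = 5, x_3 = 0, x_4 = -1.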